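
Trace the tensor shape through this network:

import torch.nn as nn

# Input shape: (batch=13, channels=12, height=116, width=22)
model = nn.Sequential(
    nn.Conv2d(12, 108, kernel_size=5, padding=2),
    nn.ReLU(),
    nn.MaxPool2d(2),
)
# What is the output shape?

Input shape: (13, 12, 116, 22)
  -> after Conv2d: (13, 108, 116, 22)
  -> after ReLU: (13, 108, 116, 22)
Output shape: (13, 108, 58, 11)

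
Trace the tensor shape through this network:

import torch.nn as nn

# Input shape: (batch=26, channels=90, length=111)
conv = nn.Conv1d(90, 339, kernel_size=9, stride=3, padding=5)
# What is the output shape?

Input shape: (26, 90, 111)
Output shape: (26, 339, 38)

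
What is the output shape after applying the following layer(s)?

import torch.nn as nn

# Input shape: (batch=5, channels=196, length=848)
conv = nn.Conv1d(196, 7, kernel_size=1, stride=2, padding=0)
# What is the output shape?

Input shape: (5, 196, 848)
Output shape: (5, 7, 424)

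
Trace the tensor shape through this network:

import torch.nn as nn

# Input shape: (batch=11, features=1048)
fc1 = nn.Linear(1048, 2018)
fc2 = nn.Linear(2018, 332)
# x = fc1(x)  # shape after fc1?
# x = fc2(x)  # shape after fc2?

Input shape: (11, 1048)
  -> after fc1: (11, 2018)
Output shape: (11, 332)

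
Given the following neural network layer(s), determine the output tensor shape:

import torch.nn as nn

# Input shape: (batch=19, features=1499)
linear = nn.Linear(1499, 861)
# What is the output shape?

Input shape: (19, 1499)
Output shape: (19, 861)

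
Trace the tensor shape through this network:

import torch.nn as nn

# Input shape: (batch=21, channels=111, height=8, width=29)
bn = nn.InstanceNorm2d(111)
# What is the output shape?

Input shape: (21, 111, 8, 29)
Output shape: (21, 111, 8, 29)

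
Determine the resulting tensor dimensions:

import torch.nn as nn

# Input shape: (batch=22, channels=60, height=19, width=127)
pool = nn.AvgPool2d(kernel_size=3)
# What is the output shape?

Input shape: (22, 60, 19, 127)
Output shape: (22, 60, 6, 42)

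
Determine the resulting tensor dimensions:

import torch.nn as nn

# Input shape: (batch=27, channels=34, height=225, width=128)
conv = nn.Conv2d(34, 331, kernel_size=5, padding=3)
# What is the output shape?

Input shape: (27, 34, 225, 128)
Output shape: (27, 331, 227, 130)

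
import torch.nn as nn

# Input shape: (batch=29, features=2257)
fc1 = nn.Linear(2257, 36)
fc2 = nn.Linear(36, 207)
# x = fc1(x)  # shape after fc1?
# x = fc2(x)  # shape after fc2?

Input shape: (29, 2257)
  -> after fc1: (29, 36)
Output shape: (29, 207)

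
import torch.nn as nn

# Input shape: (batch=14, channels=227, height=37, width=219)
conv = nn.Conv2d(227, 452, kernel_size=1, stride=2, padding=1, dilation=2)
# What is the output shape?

Input shape: (14, 227, 37, 219)
Output shape: (14, 452, 20, 111)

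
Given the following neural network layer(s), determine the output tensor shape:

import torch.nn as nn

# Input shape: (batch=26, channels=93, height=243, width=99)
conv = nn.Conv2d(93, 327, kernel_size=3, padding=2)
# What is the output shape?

Input shape: (26, 93, 243, 99)
Output shape: (26, 327, 245, 101)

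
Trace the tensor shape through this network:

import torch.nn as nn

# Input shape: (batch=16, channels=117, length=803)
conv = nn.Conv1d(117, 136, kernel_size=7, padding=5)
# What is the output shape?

Input shape: (16, 117, 803)
Output shape: (16, 136, 807)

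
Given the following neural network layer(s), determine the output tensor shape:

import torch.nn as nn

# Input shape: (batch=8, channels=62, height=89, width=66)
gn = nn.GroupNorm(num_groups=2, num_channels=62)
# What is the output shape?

Input shape: (8, 62, 89, 66)
Output shape: (8, 62, 89, 66)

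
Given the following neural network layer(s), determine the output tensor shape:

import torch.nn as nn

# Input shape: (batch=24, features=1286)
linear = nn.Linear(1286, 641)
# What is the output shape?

Input shape: (24, 1286)
Output shape: (24, 641)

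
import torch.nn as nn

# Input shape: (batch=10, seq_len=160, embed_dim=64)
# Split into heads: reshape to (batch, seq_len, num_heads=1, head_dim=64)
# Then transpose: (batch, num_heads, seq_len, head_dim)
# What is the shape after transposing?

Input shape: (10, 160, 64)
  -> after reshape: (10, 160, 1, 64)
Output shape: (10, 1, 160, 64)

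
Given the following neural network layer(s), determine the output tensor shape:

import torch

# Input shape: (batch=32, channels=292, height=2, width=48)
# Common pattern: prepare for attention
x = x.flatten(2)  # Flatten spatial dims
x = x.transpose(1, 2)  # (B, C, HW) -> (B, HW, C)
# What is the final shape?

Input shape: (32, 292, 2, 48)
  -> after flatten(2): (32, 292, 96)
Output shape: (32, 96, 292)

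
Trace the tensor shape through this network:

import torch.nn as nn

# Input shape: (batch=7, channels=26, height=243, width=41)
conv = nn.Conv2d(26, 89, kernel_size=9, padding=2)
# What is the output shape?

Input shape: (7, 26, 243, 41)
Output shape: (7, 89, 239, 37)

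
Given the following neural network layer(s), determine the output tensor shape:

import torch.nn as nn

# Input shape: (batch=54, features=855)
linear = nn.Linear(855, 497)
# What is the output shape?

Input shape: (54, 855)
Output shape: (54, 497)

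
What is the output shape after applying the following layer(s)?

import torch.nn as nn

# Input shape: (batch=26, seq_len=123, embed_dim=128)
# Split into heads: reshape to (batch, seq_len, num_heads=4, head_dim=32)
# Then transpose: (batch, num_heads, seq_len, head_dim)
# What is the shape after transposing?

Input shape: (26, 123, 128)
  -> after reshape: (26, 123, 4, 32)
Output shape: (26, 4, 123, 32)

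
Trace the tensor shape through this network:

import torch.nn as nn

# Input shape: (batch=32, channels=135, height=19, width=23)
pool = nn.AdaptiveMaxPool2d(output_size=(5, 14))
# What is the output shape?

Input shape: (32, 135, 19, 23)
Output shape: (32, 135, 5, 14)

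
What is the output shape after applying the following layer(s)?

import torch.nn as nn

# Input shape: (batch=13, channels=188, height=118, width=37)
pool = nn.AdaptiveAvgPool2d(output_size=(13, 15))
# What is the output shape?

Input shape: (13, 188, 118, 37)
Output shape: (13, 188, 13, 15)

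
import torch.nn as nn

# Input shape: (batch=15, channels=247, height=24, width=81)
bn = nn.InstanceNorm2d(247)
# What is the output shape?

Input shape: (15, 247, 24, 81)
Output shape: (15, 247, 24, 81)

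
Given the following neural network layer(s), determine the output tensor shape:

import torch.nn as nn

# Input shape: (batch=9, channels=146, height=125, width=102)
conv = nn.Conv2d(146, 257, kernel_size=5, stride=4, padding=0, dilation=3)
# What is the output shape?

Input shape: (9, 146, 125, 102)
Output shape: (9, 257, 29, 23)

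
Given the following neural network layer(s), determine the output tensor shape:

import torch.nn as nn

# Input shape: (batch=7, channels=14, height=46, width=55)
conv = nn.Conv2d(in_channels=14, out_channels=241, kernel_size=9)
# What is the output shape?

Input shape: (7, 14, 46, 55)
Output shape: (7, 241, 38, 47)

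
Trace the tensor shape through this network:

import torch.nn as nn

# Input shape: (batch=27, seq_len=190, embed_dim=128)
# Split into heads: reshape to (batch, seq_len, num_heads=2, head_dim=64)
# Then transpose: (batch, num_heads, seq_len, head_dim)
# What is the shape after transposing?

Input shape: (27, 190, 128)
  -> after reshape: (27, 190, 2, 64)
Output shape: (27, 2, 190, 64)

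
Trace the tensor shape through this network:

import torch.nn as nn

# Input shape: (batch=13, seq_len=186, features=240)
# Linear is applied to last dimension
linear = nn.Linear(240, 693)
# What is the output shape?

Input shape: (13, 186, 240)
Output shape: (13, 186, 693)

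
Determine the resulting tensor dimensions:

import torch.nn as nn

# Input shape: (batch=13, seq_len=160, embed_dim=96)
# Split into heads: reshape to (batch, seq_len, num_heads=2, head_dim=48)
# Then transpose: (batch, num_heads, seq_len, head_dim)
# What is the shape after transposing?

Input shape: (13, 160, 96)
  -> after reshape: (13, 160, 2, 48)
Output shape: (13, 2, 160, 48)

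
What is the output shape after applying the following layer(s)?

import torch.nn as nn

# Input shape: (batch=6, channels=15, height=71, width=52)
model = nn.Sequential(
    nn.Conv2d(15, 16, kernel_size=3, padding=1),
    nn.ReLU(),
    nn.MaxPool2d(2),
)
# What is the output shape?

Input shape: (6, 15, 71, 52)
  -> after Conv2d: (6, 16, 71, 52)
  -> after ReLU: (6, 16, 71, 52)
Output shape: (6, 16, 35, 26)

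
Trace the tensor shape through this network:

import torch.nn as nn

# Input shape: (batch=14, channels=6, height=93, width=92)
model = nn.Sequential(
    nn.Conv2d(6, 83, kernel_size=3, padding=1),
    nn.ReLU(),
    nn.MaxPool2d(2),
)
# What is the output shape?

Input shape: (14, 6, 93, 92)
  -> after Conv2d: (14, 83, 93, 92)
  -> after ReLU: (14, 83, 93, 92)
Output shape: (14, 83, 46, 46)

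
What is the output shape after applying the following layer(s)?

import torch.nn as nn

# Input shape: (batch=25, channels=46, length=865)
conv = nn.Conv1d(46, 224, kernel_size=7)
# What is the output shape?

Input shape: (25, 46, 865)
Output shape: (25, 224, 859)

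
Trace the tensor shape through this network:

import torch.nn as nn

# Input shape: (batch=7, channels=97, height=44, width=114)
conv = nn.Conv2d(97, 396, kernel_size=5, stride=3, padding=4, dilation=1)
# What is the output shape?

Input shape: (7, 97, 44, 114)
Output shape: (7, 396, 16, 40)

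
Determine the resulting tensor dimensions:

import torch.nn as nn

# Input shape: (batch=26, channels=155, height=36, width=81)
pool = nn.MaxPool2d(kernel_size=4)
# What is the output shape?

Input shape: (26, 155, 36, 81)
Output shape: (26, 155, 9, 20)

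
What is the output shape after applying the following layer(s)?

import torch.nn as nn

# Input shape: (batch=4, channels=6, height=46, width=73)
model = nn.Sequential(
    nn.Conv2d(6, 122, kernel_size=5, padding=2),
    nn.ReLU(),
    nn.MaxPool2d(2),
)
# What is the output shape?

Input shape: (4, 6, 46, 73)
  -> after Conv2d: (4, 122, 46, 73)
  -> after ReLU: (4, 122, 46, 73)
Output shape: (4, 122, 23, 36)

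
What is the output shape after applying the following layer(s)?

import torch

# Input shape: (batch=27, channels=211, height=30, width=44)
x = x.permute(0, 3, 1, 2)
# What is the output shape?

Input shape: (27, 211, 30, 44)
Output shape: (27, 44, 211, 30)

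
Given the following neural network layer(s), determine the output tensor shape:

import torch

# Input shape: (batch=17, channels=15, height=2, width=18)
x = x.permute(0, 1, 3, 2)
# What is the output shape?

Input shape: (17, 15, 2, 18)
Output shape: (17, 15, 18, 2)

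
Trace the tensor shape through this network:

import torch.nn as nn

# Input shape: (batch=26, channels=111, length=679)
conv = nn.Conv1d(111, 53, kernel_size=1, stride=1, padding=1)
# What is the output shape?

Input shape: (26, 111, 679)
Output shape: (26, 53, 681)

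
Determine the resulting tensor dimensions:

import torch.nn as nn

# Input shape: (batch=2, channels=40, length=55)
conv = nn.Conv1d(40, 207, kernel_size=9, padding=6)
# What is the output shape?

Input shape: (2, 40, 55)
Output shape: (2, 207, 59)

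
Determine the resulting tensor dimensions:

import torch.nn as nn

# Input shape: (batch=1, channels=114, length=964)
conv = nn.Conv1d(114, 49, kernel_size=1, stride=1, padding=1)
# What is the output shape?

Input shape: (1, 114, 964)
Output shape: (1, 49, 966)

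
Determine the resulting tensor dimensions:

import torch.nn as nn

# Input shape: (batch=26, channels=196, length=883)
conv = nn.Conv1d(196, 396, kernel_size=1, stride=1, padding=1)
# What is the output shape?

Input shape: (26, 196, 883)
Output shape: (26, 396, 885)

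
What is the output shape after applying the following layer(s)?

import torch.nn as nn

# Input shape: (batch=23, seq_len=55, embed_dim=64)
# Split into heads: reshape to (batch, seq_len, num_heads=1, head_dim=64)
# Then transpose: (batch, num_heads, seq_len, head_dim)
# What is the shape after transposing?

Input shape: (23, 55, 64)
  -> after reshape: (23, 55, 1, 64)
Output shape: (23, 1, 55, 64)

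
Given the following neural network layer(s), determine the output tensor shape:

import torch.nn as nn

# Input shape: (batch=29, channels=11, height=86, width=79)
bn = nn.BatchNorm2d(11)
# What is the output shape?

Input shape: (29, 11, 86, 79)
Output shape: (29, 11, 86, 79)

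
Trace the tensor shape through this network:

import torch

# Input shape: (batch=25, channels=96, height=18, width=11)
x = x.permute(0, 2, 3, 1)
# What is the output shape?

Input shape: (25, 96, 18, 11)
Output shape: (25, 18, 11, 96)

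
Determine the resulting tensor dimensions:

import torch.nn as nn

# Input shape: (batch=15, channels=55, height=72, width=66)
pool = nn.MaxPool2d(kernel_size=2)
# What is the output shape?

Input shape: (15, 55, 72, 66)
Output shape: (15, 55, 36, 33)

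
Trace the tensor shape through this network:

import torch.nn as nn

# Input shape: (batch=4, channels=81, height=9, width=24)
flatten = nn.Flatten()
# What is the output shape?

Input shape: (4, 81, 9, 24)
Output shape: (4, 17496)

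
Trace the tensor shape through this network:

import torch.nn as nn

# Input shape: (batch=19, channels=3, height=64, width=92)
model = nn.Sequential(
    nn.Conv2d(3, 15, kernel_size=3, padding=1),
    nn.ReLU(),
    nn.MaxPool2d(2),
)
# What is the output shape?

Input shape: (19, 3, 64, 92)
  -> after Conv2d: (19, 15, 64, 92)
  -> after ReLU: (19, 15, 64, 92)
Output shape: (19, 15, 32, 46)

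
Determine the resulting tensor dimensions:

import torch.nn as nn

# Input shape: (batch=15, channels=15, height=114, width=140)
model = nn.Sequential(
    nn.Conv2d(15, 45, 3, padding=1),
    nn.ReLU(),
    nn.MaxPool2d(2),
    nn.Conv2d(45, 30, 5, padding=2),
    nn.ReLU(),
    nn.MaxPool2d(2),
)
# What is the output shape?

Input shape: (15, 15, 114, 140)
  -> after first Conv2d: (15, 45, 114, 140)
  -> after first MaxPool2d: (15, 45, 57, 70)
  -> after second Conv2d: (15, 30, 57, 70)
Output shape: (15, 30, 28, 35)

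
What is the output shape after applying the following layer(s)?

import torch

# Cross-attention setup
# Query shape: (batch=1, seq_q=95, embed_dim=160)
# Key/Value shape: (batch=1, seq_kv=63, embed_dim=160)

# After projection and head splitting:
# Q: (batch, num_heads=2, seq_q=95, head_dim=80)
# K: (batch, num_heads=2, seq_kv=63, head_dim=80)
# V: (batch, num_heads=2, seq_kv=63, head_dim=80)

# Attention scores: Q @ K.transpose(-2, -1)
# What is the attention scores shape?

Input shape: (1, 95, 160)
Output shape: (1, 2, 95, 63)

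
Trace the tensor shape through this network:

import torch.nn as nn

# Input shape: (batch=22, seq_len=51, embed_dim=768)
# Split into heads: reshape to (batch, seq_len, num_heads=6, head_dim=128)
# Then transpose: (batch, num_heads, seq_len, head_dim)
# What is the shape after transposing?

Input shape: (22, 51, 768)
  -> after reshape: (22, 51, 6, 128)
Output shape: (22, 6, 51, 128)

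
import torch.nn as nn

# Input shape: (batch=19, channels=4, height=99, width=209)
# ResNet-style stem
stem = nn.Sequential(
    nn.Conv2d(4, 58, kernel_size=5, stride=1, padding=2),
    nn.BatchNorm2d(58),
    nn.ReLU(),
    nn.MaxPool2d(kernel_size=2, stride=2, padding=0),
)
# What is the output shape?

Input shape: (19, 4, 99, 209)
  -> after Conv2d 5x5 stride=1: (19, 58, 99, 209)
Output shape: (19, 58, 49, 104)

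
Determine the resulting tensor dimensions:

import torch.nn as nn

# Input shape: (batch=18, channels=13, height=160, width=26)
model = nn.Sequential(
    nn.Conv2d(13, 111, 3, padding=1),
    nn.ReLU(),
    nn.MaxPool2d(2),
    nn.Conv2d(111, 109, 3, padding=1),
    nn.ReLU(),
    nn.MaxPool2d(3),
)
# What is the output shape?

Input shape: (18, 13, 160, 26)
  -> after first Conv2d: (18, 111, 160, 26)
  -> after first MaxPool2d: (18, 111, 80, 13)
  -> after second Conv2d: (18, 109, 80, 13)
Output shape: (18, 109, 26, 4)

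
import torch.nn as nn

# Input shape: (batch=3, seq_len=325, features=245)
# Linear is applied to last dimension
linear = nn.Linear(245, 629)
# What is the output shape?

Input shape: (3, 325, 245)
Output shape: (3, 325, 629)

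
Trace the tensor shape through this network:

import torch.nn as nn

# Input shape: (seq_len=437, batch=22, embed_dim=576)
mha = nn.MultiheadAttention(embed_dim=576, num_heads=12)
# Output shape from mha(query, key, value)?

Input shape: (437, 22, 576)
Output shape: (437, 22, 576)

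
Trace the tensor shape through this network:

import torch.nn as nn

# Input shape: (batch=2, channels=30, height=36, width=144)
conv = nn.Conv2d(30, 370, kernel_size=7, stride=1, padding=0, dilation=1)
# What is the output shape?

Input shape: (2, 30, 36, 144)
Output shape: (2, 370, 30, 138)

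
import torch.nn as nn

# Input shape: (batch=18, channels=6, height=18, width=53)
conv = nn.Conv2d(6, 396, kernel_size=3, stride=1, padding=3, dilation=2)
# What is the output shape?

Input shape: (18, 6, 18, 53)
Output shape: (18, 396, 20, 55)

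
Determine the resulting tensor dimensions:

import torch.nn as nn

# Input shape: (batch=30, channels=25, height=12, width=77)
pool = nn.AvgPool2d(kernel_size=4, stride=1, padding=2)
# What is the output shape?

Input shape: (30, 25, 12, 77)
Output shape: (30, 25, 13, 78)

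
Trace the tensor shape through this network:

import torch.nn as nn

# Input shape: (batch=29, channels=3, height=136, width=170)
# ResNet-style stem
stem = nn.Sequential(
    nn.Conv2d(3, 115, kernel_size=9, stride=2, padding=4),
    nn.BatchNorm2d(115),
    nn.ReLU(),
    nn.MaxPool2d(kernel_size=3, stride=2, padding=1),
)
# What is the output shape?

Input shape: (29, 3, 136, 170)
  -> after Conv2d 9x9 stride=2: (29, 115, 68, 85)
Output shape: (29, 115, 34, 43)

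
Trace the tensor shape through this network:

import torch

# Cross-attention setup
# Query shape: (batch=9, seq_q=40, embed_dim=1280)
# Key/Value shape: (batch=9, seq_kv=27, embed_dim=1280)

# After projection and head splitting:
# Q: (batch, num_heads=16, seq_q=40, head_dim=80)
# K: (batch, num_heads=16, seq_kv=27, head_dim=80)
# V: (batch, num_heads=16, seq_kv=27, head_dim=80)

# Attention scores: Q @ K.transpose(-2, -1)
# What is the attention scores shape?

Input shape: (9, 40, 1280)
Output shape: (9, 16, 40, 27)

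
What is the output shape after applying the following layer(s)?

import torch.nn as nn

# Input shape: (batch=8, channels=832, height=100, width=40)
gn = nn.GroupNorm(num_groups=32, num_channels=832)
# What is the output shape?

Input shape: (8, 832, 100, 40)
Output shape: (8, 832, 100, 40)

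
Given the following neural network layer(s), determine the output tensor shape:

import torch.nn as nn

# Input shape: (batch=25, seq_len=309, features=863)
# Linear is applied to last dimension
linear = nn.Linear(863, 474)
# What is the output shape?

Input shape: (25, 309, 863)
Output shape: (25, 309, 474)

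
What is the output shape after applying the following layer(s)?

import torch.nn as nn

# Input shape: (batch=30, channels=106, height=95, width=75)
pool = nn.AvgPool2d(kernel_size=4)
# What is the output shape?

Input shape: (30, 106, 95, 75)
Output shape: (30, 106, 23, 18)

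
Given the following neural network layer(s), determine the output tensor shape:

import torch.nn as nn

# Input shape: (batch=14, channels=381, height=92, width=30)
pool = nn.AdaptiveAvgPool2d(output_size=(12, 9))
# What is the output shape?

Input shape: (14, 381, 92, 30)
Output shape: (14, 381, 12, 9)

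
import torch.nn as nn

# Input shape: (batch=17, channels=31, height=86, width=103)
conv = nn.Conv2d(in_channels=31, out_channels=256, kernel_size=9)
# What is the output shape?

Input shape: (17, 31, 86, 103)
Output shape: (17, 256, 78, 95)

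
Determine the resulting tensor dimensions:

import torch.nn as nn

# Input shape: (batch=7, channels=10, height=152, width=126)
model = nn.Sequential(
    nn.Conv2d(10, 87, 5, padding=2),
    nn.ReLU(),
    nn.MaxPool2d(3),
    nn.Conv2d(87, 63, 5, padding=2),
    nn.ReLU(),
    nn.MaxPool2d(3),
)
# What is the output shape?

Input shape: (7, 10, 152, 126)
  -> after first Conv2d: (7, 87, 152, 126)
  -> after first MaxPool2d: (7, 87, 50, 42)
  -> after second Conv2d: (7, 63, 50, 42)
Output shape: (7, 63, 16, 14)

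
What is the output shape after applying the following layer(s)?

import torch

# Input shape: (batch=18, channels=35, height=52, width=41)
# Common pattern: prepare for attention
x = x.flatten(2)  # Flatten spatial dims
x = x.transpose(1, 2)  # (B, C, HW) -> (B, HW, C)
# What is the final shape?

Input shape: (18, 35, 52, 41)
  -> after flatten(2): (18, 35, 2132)
Output shape: (18, 2132, 35)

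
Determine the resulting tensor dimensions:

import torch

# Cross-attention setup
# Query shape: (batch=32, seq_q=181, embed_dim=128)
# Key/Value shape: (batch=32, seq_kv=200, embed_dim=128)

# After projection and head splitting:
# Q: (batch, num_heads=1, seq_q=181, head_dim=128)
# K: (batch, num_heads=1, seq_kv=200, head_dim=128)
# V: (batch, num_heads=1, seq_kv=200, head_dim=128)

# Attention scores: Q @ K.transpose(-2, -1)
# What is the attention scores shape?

Input shape: (32, 181, 128)
Output shape: (32, 1, 181, 200)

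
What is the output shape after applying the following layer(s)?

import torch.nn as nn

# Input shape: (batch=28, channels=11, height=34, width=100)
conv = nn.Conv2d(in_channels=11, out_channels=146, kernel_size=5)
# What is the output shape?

Input shape: (28, 11, 34, 100)
Output shape: (28, 146, 30, 96)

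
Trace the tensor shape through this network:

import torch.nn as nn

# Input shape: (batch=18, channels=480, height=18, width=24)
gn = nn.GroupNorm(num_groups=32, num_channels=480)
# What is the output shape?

Input shape: (18, 480, 18, 24)
Output shape: (18, 480, 18, 24)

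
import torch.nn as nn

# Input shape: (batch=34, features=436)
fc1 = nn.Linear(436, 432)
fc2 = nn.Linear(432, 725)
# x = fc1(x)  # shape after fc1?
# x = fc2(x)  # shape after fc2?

Input shape: (34, 436)
  -> after fc1: (34, 432)
Output shape: (34, 725)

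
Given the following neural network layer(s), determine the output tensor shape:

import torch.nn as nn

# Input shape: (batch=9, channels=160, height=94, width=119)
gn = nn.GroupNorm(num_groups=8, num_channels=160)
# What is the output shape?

Input shape: (9, 160, 94, 119)
Output shape: (9, 160, 94, 119)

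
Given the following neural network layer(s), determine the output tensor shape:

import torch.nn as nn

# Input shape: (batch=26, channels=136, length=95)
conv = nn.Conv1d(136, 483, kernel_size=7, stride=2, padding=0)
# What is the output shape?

Input shape: (26, 136, 95)
Output shape: (26, 483, 45)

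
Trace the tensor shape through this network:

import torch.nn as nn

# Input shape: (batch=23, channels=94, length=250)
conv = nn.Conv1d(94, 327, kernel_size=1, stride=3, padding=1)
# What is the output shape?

Input shape: (23, 94, 250)
Output shape: (23, 327, 84)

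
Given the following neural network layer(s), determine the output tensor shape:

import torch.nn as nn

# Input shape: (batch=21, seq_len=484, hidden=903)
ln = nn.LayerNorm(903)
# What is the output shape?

Input shape: (21, 484, 903)
Output shape: (21, 484, 903)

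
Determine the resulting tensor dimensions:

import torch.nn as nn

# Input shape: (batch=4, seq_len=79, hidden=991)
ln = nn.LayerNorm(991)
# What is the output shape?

Input shape: (4, 79, 991)
Output shape: (4, 79, 991)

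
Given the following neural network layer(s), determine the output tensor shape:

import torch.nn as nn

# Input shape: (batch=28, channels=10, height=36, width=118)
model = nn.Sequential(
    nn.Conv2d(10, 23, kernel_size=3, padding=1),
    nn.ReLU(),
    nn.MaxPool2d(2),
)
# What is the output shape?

Input shape: (28, 10, 36, 118)
  -> after Conv2d: (28, 23, 36, 118)
  -> after ReLU: (28, 23, 36, 118)
Output shape: (28, 23, 18, 59)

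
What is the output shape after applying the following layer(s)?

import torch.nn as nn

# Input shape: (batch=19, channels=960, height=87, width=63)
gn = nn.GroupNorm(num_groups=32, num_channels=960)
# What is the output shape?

Input shape: (19, 960, 87, 63)
Output shape: (19, 960, 87, 63)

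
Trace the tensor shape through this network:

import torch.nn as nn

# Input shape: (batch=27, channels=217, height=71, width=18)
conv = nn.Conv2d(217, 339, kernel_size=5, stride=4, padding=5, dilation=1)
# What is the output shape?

Input shape: (27, 217, 71, 18)
Output shape: (27, 339, 20, 6)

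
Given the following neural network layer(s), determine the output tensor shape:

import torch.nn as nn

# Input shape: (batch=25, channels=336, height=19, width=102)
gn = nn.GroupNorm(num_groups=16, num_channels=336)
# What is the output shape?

Input shape: (25, 336, 19, 102)
Output shape: (25, 336, 19, 102)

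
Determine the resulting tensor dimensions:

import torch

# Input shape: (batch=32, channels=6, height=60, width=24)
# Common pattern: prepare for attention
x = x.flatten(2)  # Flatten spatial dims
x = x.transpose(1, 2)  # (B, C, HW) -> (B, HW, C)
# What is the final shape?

Input shape: (32, 6, 60, 24)
  -> after flatten(2): (32, 6, 1440)
Output shape: (32, 1440, 6)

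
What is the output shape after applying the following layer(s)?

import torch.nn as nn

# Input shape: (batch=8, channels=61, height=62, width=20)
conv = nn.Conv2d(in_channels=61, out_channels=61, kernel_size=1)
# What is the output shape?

Input shape: (8, 61, 62, 20)
Output shape: (8, 61, 62, 20)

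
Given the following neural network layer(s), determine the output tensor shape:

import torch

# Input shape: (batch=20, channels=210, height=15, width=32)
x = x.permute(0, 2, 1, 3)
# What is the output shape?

Input shape: (20, 210, 15, 32)
Output shape: (20, 15, 210, 32)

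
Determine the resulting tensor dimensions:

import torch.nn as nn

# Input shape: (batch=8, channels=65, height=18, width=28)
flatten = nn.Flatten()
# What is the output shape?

Input shape: (8, 65, 18, 28)
Output shape: (8, 32760)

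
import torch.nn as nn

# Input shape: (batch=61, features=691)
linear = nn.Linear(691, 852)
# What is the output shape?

Input shape: (61, 691)
Output shape: (61, 852)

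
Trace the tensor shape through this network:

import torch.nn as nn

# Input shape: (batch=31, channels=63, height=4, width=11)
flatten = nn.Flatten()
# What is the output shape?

Input shape: (31, 63, 4, 11)
Output shape: (31, 2772)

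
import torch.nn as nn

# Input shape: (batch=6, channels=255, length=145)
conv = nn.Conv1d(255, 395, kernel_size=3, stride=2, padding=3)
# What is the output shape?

Input shape: (6, 255, 145)
Output shape: (6, 395, 75)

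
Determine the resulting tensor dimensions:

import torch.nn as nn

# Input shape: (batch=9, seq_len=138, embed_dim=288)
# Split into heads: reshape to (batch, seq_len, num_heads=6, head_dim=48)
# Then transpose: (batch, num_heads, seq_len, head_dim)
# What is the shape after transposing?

Input shape: (9, 138, 288)
  -> after reshape: (9, 138, 6, 48)
Output shape: (9, 6, 138, 48)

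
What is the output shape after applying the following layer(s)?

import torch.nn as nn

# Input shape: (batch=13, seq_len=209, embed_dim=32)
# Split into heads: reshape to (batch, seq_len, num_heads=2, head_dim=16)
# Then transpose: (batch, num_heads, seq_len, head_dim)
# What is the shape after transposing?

Input shape: (13, 209, 32)
  -> after reshape: (13, 209, 2, 16)
Output shape: (13, 2, 209, 16)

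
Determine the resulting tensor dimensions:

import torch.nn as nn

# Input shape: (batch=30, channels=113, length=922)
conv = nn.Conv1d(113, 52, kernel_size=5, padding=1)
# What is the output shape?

Input shape: (30, 113, 922)
Output shape: (30, 52, 920)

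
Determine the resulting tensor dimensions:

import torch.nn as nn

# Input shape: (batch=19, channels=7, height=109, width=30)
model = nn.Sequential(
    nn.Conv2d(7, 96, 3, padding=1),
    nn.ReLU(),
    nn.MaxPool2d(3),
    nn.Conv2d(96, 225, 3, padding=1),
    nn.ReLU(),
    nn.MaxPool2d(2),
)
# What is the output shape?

Input shape: (19, 7, 109, 30)
  -> after first Conv2d: (19, 96, 109, 30)
  -> after first MaxPool2d: (19, 96, 36, 10)
  -> after second Conv2d: (19, 225, 36, 10)
Output shape: (19, 225, 18, 5)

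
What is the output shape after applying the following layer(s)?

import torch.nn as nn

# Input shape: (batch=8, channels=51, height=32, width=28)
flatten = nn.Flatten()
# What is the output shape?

Input shape: (8, 51, 32, 28)
Output shape: (8, 45696)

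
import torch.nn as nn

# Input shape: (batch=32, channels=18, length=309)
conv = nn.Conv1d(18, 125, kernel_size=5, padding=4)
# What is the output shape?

Input shape: (32, 18, 309)
Output shape: (32, 125, 313)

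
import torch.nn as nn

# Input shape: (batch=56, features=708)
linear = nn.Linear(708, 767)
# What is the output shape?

Input shape: (56, 708)
Output shape: (56, 767)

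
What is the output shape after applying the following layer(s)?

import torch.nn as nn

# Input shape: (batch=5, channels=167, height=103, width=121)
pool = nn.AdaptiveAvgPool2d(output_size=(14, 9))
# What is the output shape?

Input shape: (5, 167, 103, 121)
Output shape: (5, 167, 14, 9)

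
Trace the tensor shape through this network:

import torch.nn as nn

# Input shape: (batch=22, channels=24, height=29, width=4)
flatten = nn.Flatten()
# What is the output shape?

Input shape: (22, 24, 29, 4)
Output shape: (22, 2784)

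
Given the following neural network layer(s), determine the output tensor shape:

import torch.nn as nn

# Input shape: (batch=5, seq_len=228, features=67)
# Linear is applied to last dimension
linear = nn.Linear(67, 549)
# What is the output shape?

Input shape: (5, 228, 67)
Output shape: (5, 228, 549)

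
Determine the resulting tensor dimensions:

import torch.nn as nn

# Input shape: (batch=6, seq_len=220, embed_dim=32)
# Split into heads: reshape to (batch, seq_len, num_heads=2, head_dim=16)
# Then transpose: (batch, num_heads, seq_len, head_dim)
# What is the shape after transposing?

Input shape: (6, 220, 32)
  -> after reshape: (6, 220, 2, 16)
Output shape: (6, 2, 220, 16)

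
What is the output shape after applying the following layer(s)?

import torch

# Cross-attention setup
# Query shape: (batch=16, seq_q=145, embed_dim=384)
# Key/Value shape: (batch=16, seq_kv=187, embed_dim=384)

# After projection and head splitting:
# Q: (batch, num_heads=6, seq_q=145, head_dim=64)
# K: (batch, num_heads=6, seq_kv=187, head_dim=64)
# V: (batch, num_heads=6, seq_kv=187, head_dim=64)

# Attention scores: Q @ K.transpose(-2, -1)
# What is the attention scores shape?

Input shape: (16, 145, 384)
Output shape: (16, 6, 145, 187)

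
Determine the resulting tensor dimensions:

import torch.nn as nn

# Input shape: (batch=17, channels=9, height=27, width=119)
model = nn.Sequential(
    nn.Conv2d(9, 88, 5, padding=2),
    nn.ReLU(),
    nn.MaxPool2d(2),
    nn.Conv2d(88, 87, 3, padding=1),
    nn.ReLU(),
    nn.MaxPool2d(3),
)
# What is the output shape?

Input shape: (17, 9, 27, 119)
  -> after first Conv2d: (17, 88, 27, 119)
  -> after first MaxPool2d: (17, 88, 13, 59)
  -> after second Conv2d: (17, 87, 13, 59)
Output shape: (17, 87, 4, 19)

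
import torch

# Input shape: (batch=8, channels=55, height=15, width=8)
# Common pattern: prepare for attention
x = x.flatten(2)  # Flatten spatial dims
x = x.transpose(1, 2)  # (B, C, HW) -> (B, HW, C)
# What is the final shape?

Input shape: (8, 55, 15, 8)
  -> after flatten(2): (8, 55, 120)
Output shape: (8, 120, 55)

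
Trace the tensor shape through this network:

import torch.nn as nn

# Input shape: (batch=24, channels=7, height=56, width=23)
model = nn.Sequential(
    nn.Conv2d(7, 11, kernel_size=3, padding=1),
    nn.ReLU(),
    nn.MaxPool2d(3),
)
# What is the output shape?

Input shape: (24, 7, 56, 23)
  -> after Conv2d: (24, 11, 56, 23)
  -> after ReLU: (24, 11, 56, 23)
Output shape: (24, 11, 18, 7)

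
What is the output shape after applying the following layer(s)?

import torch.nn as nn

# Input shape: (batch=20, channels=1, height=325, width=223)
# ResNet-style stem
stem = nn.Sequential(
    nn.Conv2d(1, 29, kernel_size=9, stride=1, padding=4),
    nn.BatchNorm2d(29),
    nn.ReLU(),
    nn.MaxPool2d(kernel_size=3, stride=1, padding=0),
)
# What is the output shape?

Input shape: (20, 1, 325, 223)
  -> after Conv2d 9x9 stride=1: (20, 29, 325, 223)
Output shape: (20, 29, 323, 221)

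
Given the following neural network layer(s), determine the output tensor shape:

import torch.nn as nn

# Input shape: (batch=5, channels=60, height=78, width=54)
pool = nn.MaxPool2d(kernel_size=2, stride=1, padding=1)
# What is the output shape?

Input shape: (5, 60, 78, 54)
Output shape: (5, 60, 79, 55)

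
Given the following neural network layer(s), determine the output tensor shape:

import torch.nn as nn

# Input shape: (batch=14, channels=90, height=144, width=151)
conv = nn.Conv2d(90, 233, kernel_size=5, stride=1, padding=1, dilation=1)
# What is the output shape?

Input shape: (14, 90, 144, 151)
Output shape: (14, 233, 142, 149)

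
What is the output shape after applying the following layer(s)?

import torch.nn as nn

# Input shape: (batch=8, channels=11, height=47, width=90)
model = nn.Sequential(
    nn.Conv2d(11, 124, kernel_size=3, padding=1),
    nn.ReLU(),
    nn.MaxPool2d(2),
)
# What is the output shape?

Input shape: (8, 11, 47, 90)
  -> after Conv2d: (8, 124, 47, 90)
  -> after ReLU: (8, 124, 47, 90)
Output shape: (8, 124, 23, 45)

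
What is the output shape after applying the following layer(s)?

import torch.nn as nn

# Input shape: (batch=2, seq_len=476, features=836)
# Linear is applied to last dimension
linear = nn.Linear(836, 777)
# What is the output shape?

Input shape: (2, 476, 836)
Output shape: (2, 476, 777)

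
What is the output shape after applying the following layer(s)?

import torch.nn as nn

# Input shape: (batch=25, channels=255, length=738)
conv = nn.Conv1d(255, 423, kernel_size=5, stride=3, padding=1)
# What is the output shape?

Input shape: (25, 255, 738)
Output shape: (25, 423, 246)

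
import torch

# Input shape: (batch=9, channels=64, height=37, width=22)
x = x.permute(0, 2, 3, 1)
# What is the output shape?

Input shape: (9, 64, 37, 22)
Output shape: (9, 37, 22, 64)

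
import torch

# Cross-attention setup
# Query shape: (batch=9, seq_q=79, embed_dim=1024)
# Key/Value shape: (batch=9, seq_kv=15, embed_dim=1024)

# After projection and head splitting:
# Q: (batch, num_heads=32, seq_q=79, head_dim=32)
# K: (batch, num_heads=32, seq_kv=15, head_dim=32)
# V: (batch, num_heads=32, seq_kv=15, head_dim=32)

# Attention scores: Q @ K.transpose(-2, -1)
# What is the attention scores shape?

Input shape: (9, 79, 1024)
Output shape: (9, 32, 79, 15)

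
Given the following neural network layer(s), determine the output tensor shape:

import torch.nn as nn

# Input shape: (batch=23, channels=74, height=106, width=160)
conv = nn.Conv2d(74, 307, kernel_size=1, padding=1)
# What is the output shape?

Input shape: (23, 74, 106, 160)
Output shape: (23, 307, 108, 162)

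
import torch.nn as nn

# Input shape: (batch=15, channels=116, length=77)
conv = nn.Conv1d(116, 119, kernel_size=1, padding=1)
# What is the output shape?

Input shape: (15, 116, 77)
Output shape: (15, 119, 79)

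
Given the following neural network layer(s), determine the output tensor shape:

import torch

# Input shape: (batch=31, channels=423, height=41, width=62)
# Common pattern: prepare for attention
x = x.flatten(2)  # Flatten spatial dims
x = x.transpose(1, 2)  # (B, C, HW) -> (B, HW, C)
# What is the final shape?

Input shape: (31, 423, 41, 62)
  -> after flatten(2): (31, 423, 2542)
Output shape: (31, 2542, 423)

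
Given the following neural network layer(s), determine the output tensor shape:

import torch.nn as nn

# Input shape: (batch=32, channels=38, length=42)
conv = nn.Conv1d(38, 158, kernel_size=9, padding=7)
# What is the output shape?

Input shape: (32, 38, 42)
Output shape: (32, 158, 48)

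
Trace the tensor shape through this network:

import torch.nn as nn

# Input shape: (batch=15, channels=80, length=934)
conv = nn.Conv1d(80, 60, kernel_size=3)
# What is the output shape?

Input shape: (15, 80, 934)
Output shape: (15, 60, 932)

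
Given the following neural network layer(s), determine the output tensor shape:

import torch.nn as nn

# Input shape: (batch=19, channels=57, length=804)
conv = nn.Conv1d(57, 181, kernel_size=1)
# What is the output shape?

Input shape: (19, 57, 804)
Output shape: (19, 181, 804)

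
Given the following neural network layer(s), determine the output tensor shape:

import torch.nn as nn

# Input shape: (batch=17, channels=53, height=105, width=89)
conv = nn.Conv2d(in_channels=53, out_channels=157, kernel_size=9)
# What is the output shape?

Input shape: (17, 53, 105, 89)
Output shape: (17, 157, 97, 81)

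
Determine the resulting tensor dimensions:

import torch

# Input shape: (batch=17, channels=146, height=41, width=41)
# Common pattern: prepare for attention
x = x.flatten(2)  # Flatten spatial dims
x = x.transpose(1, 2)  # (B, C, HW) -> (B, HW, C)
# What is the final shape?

Input shape: (17, 146, 41, 41)
  -> after flatten(2): (17, 146, 1681)
Output shape: (17, 1681, 146)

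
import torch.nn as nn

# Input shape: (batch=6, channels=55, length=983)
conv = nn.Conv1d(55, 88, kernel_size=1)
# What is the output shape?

Input shape: (6, 55, 983)
Output shape: (6, 88, 983)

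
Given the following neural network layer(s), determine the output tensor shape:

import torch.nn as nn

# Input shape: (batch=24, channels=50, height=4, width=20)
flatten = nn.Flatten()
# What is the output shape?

Input shape: (24, 50, 4, 20)
Output shape: (24, 4000)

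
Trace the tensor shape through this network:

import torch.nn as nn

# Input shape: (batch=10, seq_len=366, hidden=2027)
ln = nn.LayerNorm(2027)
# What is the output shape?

Input shape: (10, 366, 2027)
Output shape: (10, 366, 2027)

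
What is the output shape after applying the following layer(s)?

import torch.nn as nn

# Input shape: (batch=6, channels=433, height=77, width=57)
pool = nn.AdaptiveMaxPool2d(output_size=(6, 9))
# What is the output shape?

Input shape: (6, 433, 77, 57)
Output shape: (6, 433, 6, 9)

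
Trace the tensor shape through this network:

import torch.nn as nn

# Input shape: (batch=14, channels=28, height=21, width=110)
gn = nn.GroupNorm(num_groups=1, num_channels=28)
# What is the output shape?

Input shape: (14, 28, 21, 110)
Output shape: (14, 28, 21, 110)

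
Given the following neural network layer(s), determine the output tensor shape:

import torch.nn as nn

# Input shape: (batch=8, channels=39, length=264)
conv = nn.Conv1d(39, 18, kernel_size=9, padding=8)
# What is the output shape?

Input shape: (8, 39, 264)
Output shape: (8, 18, 272)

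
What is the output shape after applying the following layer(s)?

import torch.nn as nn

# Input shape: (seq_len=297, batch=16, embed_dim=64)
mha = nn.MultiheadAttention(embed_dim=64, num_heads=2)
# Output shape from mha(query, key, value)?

Input shape: (297, 16, 64)
Output shape: (297, 16, 64)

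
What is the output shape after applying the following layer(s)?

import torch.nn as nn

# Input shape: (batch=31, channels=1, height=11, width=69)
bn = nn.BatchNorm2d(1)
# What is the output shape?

Input shape: (31, 1, 11, 69)
Output shape: (31, 1, 11, 69)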